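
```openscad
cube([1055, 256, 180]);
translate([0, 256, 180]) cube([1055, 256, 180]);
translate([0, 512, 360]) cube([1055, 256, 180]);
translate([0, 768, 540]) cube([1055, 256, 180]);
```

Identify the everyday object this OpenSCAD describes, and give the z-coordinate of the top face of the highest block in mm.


A staircase. The total rise is 720 mm.

4 identical blocks, each offset up and back from the previous — a staircase. Each step is 180 mm tall and there are 4 of them, so the total rise is 4 × 180 = 720 mm.


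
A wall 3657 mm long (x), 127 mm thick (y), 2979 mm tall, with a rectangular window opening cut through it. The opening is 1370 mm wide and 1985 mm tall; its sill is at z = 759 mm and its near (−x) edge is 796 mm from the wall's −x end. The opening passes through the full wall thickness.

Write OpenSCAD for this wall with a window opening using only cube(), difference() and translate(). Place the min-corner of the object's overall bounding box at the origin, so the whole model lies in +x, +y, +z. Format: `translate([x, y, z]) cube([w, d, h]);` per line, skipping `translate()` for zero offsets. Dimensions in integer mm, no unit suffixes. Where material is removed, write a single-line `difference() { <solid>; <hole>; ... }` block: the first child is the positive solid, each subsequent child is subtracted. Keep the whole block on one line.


difference() { cube([3657, 127, 2979]); translate([796, 0, 759]) cube([1370, 127, 1985]); }


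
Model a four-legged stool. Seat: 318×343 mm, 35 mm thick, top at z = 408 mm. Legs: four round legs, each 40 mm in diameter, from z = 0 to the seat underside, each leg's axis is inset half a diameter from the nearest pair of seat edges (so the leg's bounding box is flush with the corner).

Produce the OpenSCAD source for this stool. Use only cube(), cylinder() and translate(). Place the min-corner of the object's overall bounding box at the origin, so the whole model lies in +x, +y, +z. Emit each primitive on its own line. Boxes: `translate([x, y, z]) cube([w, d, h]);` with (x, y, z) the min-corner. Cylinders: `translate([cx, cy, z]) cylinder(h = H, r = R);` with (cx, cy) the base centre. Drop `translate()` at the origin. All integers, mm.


translate([0, 0, 373]) cube([318, 343, 35]);
translate([20, 20, 0]) cylinder(h = 373, r = 20);
translate([298, 20, 0]) cylinder(h = 373, r = 20);
translate([20, 323, 0]) cylinder(h = 373, r = 20);
translate([298, 323, 0]) cylinder(h = 373, r = 20);


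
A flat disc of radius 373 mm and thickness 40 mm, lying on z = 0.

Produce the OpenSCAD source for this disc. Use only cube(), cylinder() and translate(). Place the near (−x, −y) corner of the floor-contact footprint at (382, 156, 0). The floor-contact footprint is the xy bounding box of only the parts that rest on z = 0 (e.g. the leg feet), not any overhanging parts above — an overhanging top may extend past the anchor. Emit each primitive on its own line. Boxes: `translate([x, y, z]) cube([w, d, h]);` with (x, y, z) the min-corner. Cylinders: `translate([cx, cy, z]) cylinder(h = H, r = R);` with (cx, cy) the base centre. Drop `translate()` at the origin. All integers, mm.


translate([755, 529, 0]) cylinder(h = 40, r = 373);


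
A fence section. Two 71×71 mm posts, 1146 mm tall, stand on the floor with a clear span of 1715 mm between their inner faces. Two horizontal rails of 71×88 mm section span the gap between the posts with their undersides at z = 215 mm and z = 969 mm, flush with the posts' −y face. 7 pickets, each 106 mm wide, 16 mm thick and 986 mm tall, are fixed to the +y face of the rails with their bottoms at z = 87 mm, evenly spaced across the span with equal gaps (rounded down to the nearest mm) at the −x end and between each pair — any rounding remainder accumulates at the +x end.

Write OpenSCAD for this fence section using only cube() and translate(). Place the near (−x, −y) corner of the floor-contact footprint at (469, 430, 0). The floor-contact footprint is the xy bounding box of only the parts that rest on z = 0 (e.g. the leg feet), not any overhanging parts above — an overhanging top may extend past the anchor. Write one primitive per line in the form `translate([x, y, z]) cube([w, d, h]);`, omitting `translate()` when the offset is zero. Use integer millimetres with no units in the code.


translate([469, 430, 0]) cube([71, 71, 1146]);
translate([2255, 430, 0]) cube([71, 71, 1146]);
translate([540, 430, 215]) cube([1715, 71, 88]);
translate([540, 430, 969]) cube([1715, 71, 88]);
translate([661, 501, 87]) cube([106, 16, 986]);
translate([888, 501, 87]) cube([106, 16, 986]);
translate([1115, 501, 87]) cube([106, 16, 986]);
translate([1342, 501, 87]) cube([106, 16, 986]);
translate([1569, 501, 87]) cube([106, 16, 986]);
translate([1796, 501, 87]) cube([106, 16, 986]);
translate([2023, 501, 87]) cube([106, 16, 986]);


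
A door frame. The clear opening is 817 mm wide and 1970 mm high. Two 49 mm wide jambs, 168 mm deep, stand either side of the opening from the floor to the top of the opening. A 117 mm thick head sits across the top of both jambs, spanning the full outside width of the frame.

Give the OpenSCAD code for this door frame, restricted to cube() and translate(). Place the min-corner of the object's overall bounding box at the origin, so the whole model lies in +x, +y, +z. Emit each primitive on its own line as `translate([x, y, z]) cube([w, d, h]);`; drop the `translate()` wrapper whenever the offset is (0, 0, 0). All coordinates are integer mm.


cube([49, 168, 1970]);
translate([866, 0, 0]) cube([49, 168, 1970]);
translate([0, 0, 1970]) cube([915, 168, 117]);


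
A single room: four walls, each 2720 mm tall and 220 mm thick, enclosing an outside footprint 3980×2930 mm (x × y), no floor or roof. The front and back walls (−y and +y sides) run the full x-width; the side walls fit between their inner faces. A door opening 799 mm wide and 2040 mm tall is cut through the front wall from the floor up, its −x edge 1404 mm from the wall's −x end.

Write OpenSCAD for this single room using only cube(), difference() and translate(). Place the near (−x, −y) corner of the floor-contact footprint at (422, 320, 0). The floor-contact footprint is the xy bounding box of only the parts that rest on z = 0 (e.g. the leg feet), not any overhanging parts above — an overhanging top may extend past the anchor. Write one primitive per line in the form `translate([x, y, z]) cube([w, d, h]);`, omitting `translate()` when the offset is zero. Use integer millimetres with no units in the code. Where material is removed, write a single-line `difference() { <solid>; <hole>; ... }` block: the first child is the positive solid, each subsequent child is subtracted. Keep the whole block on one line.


difference() { translate([422, 320, 0]) cube([3980, 220, 2720]); translate([1826, 320, 0]) cube([799, 220, 2040]); }
translate([422, 3030, 0]) cube([3980, 220, 2720]);
translate([422, 540, 0]) cube([220, 2490, 2720]);
translate([4182, 540, 0]) cube([220, 2490, 2720]);


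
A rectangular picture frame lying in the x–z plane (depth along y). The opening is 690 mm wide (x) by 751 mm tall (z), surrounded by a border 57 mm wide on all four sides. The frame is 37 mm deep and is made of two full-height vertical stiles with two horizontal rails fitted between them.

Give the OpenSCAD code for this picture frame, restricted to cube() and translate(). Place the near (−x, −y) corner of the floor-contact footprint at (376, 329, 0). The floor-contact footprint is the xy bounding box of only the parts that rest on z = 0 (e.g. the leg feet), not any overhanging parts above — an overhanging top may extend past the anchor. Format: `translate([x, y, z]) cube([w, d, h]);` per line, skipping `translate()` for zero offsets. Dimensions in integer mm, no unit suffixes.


translate([376, 329, 0]) cube([57, 37, 865]);
translate([1123, 329, 0]) cube([57, 37, 865]);
translate([433, 329, 0]) cube([690, 37, 57]);
translate([433, 329, 808]) cube([690, 37, 57]);


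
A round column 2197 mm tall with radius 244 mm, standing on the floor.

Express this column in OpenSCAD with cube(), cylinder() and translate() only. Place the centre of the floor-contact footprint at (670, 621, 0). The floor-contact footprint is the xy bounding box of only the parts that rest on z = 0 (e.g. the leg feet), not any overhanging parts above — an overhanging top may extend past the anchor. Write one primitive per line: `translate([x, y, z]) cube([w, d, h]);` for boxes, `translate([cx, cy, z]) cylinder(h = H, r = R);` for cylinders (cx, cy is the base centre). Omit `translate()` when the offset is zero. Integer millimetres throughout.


translate([670, 621, 0]) cylinder(h = 2197, r = 244);


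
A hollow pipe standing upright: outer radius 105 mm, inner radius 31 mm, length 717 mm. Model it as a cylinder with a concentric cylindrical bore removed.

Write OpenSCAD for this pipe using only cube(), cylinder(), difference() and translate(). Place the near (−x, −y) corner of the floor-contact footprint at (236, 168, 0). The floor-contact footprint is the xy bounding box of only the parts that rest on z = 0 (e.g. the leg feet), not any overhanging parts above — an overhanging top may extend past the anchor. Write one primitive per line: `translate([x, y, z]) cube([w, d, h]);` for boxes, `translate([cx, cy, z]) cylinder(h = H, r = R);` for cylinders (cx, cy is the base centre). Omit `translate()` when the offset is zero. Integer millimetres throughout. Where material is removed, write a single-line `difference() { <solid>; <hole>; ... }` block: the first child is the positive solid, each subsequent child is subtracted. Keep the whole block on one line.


difference() { translate([341, 273, 0]) cylinder(h = 717, r = 105); translate([341, 273, 0]) cylinder(h = 717, r = 31); }


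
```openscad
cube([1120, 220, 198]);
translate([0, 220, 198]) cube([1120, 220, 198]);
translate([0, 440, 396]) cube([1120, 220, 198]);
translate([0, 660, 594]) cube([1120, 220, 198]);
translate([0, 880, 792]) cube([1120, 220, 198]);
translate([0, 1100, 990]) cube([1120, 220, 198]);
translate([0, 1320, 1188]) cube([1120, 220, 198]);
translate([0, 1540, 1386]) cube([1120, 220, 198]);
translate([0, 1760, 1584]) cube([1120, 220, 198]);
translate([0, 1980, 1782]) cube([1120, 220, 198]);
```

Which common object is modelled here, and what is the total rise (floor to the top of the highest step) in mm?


A staircase. The total rise is 1980 mm.

10 identical blocks, each offset up and back from the previous — a staircase. Each step is 198 mm tall and there are 10 of them, so the total rise is 10 × 198 = 1980 mm.


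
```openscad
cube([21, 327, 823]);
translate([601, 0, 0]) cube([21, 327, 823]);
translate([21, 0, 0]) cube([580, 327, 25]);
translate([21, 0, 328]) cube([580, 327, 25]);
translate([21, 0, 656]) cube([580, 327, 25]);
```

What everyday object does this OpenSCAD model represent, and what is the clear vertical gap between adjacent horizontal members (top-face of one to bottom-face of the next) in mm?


A bookshelf. The clear shelf gap is 303 mm.

Two tall side panels with 3 horizontal boards between them — a bookshelf. The first two shelf undersides are at z = 0 and z = 328; with shelf thickness 25, the clear gap is 328 − 0 − 25 = 303 mm.


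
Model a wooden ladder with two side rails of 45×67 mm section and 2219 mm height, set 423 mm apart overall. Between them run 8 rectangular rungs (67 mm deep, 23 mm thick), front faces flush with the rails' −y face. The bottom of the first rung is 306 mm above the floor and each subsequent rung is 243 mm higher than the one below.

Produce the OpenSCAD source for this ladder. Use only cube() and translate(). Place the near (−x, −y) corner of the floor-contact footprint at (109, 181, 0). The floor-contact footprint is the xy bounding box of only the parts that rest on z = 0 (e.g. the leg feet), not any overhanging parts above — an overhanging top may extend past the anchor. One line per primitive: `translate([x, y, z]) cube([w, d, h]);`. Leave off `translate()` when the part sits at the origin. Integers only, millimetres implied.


translate([109, 181, 0]) cube([45, 67, 2219]);
translate([487, 181, 0]) cube([45, 67, 2219]);
translate([154, 181, 306]) cube([333, 67, 23]);
translate([154, 181, 549]) cube([333, 67, 23]);
translate([154, 181, 792]) cube([333, 67, 23]);
translate([154, 181, 1035]) cube([333, 67, 23]);
translate([154, 181, 1278]) cube([333, 67, 23]);
translate([154, 181, 1521]) cube([333, 67, 23]);
translate([154, 181, 1764]) cube([333, 67, 23]);
translate([154, 181, 2007]) cube([333, 67, 23]);


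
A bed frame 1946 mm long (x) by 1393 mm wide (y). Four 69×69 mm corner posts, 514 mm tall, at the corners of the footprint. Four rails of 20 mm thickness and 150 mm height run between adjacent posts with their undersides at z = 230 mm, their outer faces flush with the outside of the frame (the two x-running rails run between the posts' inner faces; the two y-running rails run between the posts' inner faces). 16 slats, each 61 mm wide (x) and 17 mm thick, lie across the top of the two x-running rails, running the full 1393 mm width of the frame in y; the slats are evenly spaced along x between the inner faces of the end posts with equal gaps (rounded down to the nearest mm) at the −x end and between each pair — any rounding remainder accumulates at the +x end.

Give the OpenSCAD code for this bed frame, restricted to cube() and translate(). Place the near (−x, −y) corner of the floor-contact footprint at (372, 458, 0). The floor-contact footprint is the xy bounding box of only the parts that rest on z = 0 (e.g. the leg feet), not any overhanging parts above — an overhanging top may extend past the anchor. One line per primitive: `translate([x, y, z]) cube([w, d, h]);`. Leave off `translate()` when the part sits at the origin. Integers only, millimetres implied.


translate([372, 458, 0]) cube([69, 69, 514]);
translate([372, 1782, 0]) cube([69, 69, 514]);
translate([2249, 458, 0]) cube([69, 69, 514]);
translate([2249, 1782, 0]) cube([69, 69, 514]);
translate([441, 458, 230]) cube([1808, 20, 150]);
translate([441, 1831, 230]) cube([1808, 20, 150]);
translate([372, 527, 230]) cube([20, 1255, 150]);
translate([2298, 527, 230]) cube([20, 1255, 150]);
translate([489, 458, 380]) cube([61, 1393, 17]);
translate([598, 458, 380]) cube([61, 1393, 17]);
translate([707, 458, 380]) cube([61, 1393, 17]);
translate([816, 458, 380]) cube([61, 1393, 17]);
translate([925, 458, 380]) cube([61, 1393, 17]);
translate([1034, 458, 380]) cube([61, 1393, 17]);
translate([1143, 458, 380]) cube([61, 1393, 17]);
translate([1252, 458, 380]) cube([61, 1393, 17]);
translate([1361, 458, 380]) cube([61, 1393, 17]);
translate([1470, 458, 380]) cube([61, 1393, 17]);
translate([1579, 458, 380]) cube([61, 1393, 17]);
translate([1688, 458, 380]) cube([61, 1393, 17]);
translate([1797, 458, 380]) cube([61, 1393, 17]);
translate([1906, 458, 380]) cube([61, 1393, 17]);
translate([2015, 458, 380]) cube([61, 1393, 17]);
translate([2124, 458, 380]) cube([61, 1393, 17]);


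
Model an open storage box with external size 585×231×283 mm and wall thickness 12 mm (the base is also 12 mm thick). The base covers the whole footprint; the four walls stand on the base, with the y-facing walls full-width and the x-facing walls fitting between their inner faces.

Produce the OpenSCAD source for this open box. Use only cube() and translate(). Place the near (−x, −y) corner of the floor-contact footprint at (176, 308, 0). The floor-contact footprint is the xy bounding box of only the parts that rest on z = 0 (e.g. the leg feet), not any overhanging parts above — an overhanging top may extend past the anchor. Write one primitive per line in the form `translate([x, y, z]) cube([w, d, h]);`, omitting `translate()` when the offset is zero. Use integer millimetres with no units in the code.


translate([176, 308, 0]) cube([585, 231, 12]);
translate([176, 308, 12]) cube([585, 12, 271]);
translate([176, 527, 12]) cube([585, 12, 271]);
translate([176, 320, 12]) cube([12, 207, 271]);
translate([749, 320, 12]) cube([12, 207, 271]);


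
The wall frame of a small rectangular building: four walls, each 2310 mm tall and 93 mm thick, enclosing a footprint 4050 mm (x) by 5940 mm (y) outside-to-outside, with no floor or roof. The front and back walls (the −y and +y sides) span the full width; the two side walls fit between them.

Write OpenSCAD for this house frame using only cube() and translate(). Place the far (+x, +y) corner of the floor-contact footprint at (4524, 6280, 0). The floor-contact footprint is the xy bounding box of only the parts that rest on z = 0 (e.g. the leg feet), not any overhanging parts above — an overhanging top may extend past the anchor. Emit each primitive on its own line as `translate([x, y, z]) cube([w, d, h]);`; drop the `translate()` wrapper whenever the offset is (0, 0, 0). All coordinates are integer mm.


translate([474, 340, 0]) cube([4050, 93, 2310]);
translate([474, 6187, 0]) cube([4050, 93, 2310]);
translate([474, 433, 0]) cube([93, 5754, 2310]);
translate([4431, 433, 0]) cube([93, 5754, 2310]);


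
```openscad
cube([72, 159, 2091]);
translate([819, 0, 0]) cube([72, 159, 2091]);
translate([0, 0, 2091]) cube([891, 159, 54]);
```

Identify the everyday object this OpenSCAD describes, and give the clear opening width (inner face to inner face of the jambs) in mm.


A door frame. The clear opening width is 747 mm.

Two 2091 mm tall posts with a header on top — a door frame. The left jamb is 72 mm wide at x = 0; the right jamb starts at x = 819. The clear opening is 819 − 72 = 747 mm.


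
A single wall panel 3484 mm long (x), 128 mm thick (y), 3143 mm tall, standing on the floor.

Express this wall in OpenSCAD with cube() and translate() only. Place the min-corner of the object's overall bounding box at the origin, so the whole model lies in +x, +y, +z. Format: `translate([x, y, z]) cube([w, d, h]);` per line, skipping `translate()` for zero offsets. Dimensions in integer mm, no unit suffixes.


cube([3484, 128, 3143]);


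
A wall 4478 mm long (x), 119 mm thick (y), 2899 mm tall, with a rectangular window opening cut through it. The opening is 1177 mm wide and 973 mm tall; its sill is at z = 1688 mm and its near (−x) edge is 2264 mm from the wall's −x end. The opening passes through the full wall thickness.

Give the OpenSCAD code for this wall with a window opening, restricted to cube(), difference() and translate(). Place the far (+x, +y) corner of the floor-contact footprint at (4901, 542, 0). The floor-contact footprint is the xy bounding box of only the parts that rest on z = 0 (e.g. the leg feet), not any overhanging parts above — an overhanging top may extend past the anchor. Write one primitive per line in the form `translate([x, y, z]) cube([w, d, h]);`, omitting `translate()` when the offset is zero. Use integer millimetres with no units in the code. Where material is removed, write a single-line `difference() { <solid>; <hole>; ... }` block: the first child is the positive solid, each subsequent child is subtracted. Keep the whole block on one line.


difference() { translate([423, 423, 0]) cube([4478, 119, 2899]); translate([2687, 423, 1688]) cube([1177, 119, 973]); }


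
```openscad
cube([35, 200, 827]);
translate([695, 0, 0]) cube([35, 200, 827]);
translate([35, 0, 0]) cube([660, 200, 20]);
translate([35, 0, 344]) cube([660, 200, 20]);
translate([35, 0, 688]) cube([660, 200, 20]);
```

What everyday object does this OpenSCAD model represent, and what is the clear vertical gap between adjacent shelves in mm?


A bookshelf. The clear shelf gap is 324 mm.

Two tall side panels with 3 horizontal boards between them — a bookshelf. The first two shelf undersides are at z = 0 and z = 344; with shelf thickness 20, the clear gap is 344 − 0 − 20 = 324 mm.


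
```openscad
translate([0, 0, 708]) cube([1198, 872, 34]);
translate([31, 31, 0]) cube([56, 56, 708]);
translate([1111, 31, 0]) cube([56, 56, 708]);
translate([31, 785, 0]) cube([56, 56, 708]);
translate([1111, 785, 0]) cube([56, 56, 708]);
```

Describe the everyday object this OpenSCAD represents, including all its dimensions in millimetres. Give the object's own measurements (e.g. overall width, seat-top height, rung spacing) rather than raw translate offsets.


A rectangular dining table. The top is 1198×872×34 mm with its upper surface at z = 742 mm. It stands on four 56×56 mm square legs, each inset 31 mm from the nearest pair of top edges, running from the floor to the underside of the top.


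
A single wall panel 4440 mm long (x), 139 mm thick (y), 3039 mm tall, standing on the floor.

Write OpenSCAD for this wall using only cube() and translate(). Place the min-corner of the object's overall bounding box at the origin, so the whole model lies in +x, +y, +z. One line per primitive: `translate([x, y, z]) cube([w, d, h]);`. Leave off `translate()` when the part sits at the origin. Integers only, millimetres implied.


cube([4440, 139, 3039]);


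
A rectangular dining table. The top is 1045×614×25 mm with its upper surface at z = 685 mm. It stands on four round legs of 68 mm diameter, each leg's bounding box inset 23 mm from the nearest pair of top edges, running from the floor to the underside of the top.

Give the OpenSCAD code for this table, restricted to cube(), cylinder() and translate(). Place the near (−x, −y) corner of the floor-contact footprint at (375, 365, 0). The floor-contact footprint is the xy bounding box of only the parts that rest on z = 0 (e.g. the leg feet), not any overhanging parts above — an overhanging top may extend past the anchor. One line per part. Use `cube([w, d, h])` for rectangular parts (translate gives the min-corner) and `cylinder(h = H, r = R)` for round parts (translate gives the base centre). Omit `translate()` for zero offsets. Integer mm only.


translate([352, 342, 660]) cube([1045, 614, 25]);
translate([409, 399, 0]) cylinder(h = 660, r = 34);
translate([1340, 399, 0]) cylinder(h = 660, r = 34);
translate([409, 899, 0]) cylinder(h = 660, r = 34);
translate([1340, 899, 0]) cylinder(h = 660, r = 34);


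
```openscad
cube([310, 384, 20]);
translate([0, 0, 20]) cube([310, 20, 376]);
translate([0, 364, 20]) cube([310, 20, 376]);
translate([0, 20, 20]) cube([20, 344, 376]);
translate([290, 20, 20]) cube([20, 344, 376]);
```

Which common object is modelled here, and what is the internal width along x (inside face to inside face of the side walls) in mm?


An open box. The internal width is 270 mm.

A 310×384 base slab with four walls standing on it — an open box. The base is 310 mm wide and the walls are 20 mm thick, so the internal width is 310 − 2 × 20 = 270 mm.


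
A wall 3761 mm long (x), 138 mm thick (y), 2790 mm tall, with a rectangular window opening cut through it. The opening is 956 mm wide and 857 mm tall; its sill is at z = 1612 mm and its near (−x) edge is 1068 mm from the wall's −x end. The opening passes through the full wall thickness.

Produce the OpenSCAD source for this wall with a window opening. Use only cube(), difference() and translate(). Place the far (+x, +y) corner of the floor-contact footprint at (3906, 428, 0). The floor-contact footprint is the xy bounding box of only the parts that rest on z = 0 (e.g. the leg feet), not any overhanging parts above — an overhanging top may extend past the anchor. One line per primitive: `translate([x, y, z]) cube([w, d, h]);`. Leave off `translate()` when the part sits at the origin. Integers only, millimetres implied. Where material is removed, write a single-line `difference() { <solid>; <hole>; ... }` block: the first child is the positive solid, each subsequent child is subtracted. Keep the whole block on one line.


difference() { translate([145, 290, 0]) cube([3761, 138, 2790]); translate([1213, 290, 1612]) cube([956, 138, 857]); }


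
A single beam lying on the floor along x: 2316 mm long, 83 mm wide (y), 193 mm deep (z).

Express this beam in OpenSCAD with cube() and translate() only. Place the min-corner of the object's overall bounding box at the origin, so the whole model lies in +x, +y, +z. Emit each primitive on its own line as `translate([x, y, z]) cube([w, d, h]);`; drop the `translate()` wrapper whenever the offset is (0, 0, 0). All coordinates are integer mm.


cube([2316, 83, 193]);


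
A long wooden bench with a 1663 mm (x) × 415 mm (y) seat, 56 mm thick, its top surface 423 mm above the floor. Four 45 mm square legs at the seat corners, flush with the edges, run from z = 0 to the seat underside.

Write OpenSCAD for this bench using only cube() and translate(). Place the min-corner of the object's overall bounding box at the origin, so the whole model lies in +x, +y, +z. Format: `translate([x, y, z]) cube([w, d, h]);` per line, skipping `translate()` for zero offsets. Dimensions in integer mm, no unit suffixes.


// leg_h = 423 − 56 = 367
translate([0, 0, 367]) cube([1663, 415, 56]);
cube([45, 45, 367]);
translate([0, 370, 0]) cube([45, 45, 367]);
translate([1618, 0, 0]) cube([45, 45, 367]);
translate([1618, 370, 0]) cube([45, 45, 367]);


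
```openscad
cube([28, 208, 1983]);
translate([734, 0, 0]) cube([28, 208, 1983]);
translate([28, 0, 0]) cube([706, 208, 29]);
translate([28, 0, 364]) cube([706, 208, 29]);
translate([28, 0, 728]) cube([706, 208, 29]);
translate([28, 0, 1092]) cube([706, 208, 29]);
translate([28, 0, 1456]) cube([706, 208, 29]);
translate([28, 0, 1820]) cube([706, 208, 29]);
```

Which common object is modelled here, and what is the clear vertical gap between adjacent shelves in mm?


A bookshelf. The clear shelf gap is 335 mm.

Two tall side panels with 6 horizontal boards between them — a bookshelf. The first two shelf undersides are at z = 0 and z = 364; with shelf thickness 29, the clear gap is 364 − 0 − 29 = 335 mm.


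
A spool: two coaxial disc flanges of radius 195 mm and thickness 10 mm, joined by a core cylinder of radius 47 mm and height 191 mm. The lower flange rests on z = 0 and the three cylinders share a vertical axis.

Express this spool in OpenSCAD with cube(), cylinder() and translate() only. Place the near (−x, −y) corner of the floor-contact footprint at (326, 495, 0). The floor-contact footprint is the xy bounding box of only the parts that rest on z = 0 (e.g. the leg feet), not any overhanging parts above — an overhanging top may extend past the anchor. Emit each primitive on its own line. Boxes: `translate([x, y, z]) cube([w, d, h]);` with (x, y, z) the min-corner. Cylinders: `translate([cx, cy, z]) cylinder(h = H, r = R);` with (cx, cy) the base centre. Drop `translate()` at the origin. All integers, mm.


translate([521, 690, 0]) cylinder(h = 10, r = 195);
translate([521, 690, 10]) cylinder(h = 191, r = 47);
translate([521, 690, 201]) cylinder(h = 10, r = 195);


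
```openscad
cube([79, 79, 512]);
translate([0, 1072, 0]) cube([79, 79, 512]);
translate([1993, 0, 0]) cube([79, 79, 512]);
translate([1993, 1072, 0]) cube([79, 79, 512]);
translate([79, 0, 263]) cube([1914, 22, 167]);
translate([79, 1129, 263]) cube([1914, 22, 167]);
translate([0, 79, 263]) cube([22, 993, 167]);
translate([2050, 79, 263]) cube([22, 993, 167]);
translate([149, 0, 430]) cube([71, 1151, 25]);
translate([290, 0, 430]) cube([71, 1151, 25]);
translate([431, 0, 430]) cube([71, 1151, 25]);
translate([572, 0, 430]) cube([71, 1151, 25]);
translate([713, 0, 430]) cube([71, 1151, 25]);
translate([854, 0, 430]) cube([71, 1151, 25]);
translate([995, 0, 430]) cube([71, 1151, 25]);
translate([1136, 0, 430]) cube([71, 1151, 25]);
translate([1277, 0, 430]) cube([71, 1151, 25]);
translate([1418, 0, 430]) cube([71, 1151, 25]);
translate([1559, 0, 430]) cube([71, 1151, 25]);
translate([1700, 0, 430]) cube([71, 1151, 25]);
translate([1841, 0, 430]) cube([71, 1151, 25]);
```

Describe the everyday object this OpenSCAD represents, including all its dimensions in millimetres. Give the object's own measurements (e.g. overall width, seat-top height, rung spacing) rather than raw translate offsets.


A bed frame 2072 mm long (x) by 1151 mm wide (y). Four 79×79 mm corner posts, 512 mm tall, at the corners of the footprint. Four rails of 22 mm thickness and 167 mm height run between adjacent posts with their undersides at z = 263 mm, their outer faces flush with the outside of the frame (the two x-running rails run between the posts' inner faces; the two y-running rails run between the posts' inner faces). 13 slats, each 71 mm wide (x) and 25 mm thick, lie across the top of the two x-running rails, running the full 1151 mm width of the frame in y; along x they sit between the end posts with a 70 mm gap after the −x posts and between neighbouring slats, leaving 81 mm before the +x posts.


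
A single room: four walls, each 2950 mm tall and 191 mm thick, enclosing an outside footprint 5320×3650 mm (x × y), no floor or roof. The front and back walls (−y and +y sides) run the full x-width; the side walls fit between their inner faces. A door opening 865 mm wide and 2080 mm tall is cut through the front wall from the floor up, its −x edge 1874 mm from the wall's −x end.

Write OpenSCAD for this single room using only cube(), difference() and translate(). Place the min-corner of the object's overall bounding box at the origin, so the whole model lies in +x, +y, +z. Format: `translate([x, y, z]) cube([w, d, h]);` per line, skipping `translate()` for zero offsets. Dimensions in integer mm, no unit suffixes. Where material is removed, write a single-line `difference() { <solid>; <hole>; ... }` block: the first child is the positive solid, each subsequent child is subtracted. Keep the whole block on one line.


difference() { cube([5320, 191, 2950]); translate([1874, 0, 0]) cube([865, 191, 2080]); }
translate([0, 3459, 0]) cube([5320, 191, 2950]);
translate([0, 191, 0]) cube([191, 3268, 2950]);
translate([5129, 191, 0]) cube([191, 3268, 2950]);


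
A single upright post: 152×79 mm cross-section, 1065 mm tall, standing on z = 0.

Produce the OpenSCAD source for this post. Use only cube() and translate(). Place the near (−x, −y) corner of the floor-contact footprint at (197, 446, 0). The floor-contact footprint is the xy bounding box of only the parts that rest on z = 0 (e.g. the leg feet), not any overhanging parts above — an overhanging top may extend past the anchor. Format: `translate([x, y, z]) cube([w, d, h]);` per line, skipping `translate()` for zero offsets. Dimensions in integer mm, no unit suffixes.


translate([197, 446, 0]) cube([152, 79, 1065]);


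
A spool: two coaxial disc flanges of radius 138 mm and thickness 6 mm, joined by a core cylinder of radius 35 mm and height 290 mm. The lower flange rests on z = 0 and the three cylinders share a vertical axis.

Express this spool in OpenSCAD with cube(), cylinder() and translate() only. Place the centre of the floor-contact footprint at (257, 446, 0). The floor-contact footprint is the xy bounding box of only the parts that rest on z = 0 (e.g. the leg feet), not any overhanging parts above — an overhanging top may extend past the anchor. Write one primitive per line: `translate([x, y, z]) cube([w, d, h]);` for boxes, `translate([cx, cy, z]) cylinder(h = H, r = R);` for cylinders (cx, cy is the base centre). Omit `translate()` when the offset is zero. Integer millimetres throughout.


translate([257, 446, 0]) cylinder(h = 6, r = 138);
translate([257, 446, 6]) cylinder(h = 290, r = 35);
translate([257, 446, 296]) cylinder(h = 6, r = 138);


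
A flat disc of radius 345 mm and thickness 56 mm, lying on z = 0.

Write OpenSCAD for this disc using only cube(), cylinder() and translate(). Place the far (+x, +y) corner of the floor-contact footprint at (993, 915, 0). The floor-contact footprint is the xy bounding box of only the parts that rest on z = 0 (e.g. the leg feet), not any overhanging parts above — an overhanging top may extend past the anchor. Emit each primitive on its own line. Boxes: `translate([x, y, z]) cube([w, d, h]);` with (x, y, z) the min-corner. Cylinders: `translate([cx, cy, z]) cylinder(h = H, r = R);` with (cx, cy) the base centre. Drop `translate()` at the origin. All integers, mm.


translate([648, 570, 0]) cylinder(h = 56, r = 345);


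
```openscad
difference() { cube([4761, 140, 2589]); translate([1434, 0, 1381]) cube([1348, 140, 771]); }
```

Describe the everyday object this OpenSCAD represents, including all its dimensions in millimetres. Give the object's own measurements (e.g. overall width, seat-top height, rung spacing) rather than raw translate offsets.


A wall 4761 mm long (x), 140 mm thick (y), 2589 mm tall, with a rectangular window opening cut through it. The opening is 1348 mm wide and 771 mm tall; its sill is at z = 1381 mm and its near (−x) edge is 1434 mm from the wall's −x end. The opening passes through the full wall thickness.


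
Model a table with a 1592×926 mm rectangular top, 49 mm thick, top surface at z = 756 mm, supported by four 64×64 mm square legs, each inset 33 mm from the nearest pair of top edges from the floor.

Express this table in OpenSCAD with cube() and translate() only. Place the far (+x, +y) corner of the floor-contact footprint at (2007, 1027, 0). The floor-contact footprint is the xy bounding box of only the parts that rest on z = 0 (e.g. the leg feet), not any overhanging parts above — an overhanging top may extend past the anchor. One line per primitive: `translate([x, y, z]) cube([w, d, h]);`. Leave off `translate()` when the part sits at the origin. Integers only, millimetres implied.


translate([448, 134, 707]) cube([1592, 926, 49]);
translate([481, 167, 0]) cube([64, 64, 707]);
translate([1943, 167, 0]) cube([64, 64, 707]);
translate([481, 963, 0]) cube([64, 64, 707]);
translate([1943, 963, 0]) cube([64, 64, 707]);


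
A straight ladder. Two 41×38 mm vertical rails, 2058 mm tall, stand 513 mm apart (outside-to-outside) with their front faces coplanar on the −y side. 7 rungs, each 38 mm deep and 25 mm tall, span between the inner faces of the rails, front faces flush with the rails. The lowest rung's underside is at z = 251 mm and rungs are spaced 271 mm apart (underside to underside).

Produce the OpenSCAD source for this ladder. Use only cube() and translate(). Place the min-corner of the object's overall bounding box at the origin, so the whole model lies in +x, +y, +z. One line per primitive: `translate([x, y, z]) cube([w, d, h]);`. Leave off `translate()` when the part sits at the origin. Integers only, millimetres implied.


cube([41, 38, 2058]);
translate([472, 0, 0]) cube([41, 38, 2058]);
translate([41, 0, 251]) cube([431, 38, 25]);
translate([41, 0, 522]) cube([431, 38, 25]);
translate([41, 0, 793]) cube([431, 38, 25]);
translate([41, 0, 1064]) cube([431, 38, 25]);
translate([41, 0, 1335]) cube([431, 38, 25]);
translate([41, 0, 1606]) cube([431, 38, 25]);
translate([41, 0, 1877]) cube([431, 38, 25]);


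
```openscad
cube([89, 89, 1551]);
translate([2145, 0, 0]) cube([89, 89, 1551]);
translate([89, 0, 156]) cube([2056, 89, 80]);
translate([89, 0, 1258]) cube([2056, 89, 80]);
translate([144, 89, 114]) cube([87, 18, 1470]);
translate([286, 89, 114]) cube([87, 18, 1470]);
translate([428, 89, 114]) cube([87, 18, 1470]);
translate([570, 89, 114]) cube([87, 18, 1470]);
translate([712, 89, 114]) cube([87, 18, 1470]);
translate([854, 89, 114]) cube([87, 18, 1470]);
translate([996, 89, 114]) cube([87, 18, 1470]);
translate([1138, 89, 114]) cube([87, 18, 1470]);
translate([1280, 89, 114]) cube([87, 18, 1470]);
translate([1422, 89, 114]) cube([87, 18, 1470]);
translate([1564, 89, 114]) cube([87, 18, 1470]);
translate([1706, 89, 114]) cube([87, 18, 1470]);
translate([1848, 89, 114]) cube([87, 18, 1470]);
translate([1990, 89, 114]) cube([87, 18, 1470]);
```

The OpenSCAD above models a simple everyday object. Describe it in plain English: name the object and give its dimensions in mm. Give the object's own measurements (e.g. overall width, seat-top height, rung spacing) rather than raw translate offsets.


A fence section. Two 89×89 mm posts, 1551 mm tall, stand on the floor with a clear span of 2056 mm between their inner faces. Two horizontal rails of 89×80 mm section span the gap between the posts with their undersides at z = 156 mm and z = 1258 mm, flush with the posts' −y face. 14 pickets, each 87 mm wide, 18 mm thick and 1470 mm tall, are fixed to the +y face of the rails with their bottoms at z = 114 mm, spaced across the span with a 55 mm gap after the −x post and between neighbouring pickets, with 68 mm left before the +x post.


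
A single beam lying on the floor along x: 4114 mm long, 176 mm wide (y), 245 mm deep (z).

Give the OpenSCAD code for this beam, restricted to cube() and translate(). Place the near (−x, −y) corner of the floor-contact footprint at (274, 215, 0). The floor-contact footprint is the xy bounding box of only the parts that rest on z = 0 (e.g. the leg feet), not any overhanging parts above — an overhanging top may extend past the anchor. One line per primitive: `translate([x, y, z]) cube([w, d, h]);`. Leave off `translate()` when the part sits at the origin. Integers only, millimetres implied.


translate([274, 215, 0]) cube([4114, 176, 245]);


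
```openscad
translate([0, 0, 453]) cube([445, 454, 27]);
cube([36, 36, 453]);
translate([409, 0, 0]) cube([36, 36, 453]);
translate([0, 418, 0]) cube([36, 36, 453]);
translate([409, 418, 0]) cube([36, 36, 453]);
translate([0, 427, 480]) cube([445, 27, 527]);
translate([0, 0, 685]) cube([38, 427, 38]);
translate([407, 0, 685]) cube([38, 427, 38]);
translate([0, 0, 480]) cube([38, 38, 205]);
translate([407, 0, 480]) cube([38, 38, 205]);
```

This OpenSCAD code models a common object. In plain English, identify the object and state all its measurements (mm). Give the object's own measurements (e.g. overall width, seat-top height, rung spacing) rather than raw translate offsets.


A chair. The seat is a 445×454×27 mm slab with its top at z = 480 mm, on four 36×36 mm corner legs (flush with the seat edges, standing on z = 0). A flat backrest 27 mm thick, 527 mm tall, spans the full seat width and rises from the seat top along its +y edge, rear face flush with the rear of the seat. Two armrests of 38×38 mm section run along each side from the seat's front edge to the front of the backrest, top faces 243 mm above the seat top and outer faces flush with the seat's x-edges; a 38×38 mm post under the front of each armrest stands on the seat at the front corner.


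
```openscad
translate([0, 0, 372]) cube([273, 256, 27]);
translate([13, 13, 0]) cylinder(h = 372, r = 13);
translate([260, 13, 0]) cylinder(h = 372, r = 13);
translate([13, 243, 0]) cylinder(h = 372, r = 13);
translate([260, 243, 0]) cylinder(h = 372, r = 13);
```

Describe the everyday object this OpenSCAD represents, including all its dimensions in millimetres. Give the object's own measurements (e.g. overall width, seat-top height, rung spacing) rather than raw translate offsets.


A simple wooden stool: a rectangular seat 273 mm (x) by 256 mm (y), 27 mm thick, top face at z = 399 mm, on four round legs, each 26 mm in diameter. The legs rest on z = 0, each leg's axis is inset half a diameter from the nearest pair of seat edges (so the leg's bounding box is flush with the corner).


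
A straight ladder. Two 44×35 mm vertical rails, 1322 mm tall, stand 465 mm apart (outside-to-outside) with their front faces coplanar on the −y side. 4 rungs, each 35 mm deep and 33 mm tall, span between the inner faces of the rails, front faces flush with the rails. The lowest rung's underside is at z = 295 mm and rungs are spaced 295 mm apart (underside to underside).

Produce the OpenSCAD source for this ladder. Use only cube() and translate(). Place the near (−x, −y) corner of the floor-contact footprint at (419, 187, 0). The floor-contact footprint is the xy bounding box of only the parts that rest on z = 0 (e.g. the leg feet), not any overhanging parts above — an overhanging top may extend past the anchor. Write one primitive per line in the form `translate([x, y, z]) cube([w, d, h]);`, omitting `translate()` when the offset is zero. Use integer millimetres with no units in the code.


// rung span = 465 - 2*44 = 377
// rung[k] z = 295 + k*295
translate([419, 187, 0]) cube([44, 35, 1322]);
translate([840, 187, 0]) cube([44, 35, 1322]);
translate([463, 187, 295]) cube([377, 35, 33]);
translate([463, 187, 590]) cube([377, 35, 33]);
translate([463, 187, 885]) cube([377, 35, 33]);
translate([463, 187, 1180]) cube([377, 35, 33]);
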